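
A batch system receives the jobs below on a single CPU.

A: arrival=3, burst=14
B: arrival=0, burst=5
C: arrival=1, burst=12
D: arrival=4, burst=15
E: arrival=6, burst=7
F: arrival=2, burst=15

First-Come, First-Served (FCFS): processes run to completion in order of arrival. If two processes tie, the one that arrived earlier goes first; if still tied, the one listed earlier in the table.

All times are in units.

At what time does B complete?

5

Gantt: | B 0-5 | C 5-17 | F 17-32 | A 32-46 | D 46-61 | E 61-68 |
Completion: A=46  B=5  C=17  D=61  E=68  F=32
Turnaround (C−A): A=43  B=5  C=16  D=57  E=62  F=30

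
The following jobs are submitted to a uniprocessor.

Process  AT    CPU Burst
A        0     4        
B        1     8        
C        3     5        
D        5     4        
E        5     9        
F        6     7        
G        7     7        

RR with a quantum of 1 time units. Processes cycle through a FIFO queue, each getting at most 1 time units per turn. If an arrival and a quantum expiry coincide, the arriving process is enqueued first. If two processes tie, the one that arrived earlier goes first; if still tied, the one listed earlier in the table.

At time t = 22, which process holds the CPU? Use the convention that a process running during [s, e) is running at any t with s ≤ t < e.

Timeline: | A 0-1 | B 1-2 | A 2-3 | B 3-4 | C 4-5 | A 5-6 | B 6-7 | D 7-8 | E 8-9 | C 9-10 | F 10-11 | A 11-12 | G 12-13 | B 13-14 | D 14-15 | E 15-16 | C 16-17 | F 17-18 | G 18-19 | B 19-20 | D 20-21 | E 21-22 | C 22-23 | F 23-24 | G 24-25 | B 25-26 | D 26-27 | E 27-28 | C 28-29 | F 29-30 | G 30-31 | B 31-32 | E 32-33 | F 33-34 | G 34-35 | B 35-36 | E 36-37 | F 37-38 | G 38-39 | E 39-40 | F 40-41 | G 41-42 | E 42-44 |
Completion: A=12  B=36  C=29  D=27  E=44  F=41  G=42

C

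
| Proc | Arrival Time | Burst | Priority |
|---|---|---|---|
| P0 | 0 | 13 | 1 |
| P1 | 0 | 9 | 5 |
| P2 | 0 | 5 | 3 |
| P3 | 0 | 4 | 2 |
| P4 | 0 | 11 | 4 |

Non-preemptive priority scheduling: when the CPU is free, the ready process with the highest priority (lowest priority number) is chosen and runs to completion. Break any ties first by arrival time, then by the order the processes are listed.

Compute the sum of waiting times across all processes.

Gantt: | P0 0-13 | P3 13-17 | P2 17-22 | P4 22-33 | P1 33-42 |
Completion: P0=13  P1=42  P2=22  P3=17  P4=33
Turnaround (C−A): P0=13  P1=42  P2=22  P3=17  P4=33
Waiting = turnaround − burst: P0=0, P1=33, P2=17, P3=13, P4=22
Total waiting = 0 + 33 + 17 + 13 + 22 = 85

85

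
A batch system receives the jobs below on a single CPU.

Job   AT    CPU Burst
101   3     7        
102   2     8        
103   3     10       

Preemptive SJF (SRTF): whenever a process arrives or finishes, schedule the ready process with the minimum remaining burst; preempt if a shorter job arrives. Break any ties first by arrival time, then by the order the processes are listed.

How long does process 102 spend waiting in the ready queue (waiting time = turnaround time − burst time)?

0

Timeline: | idle 0-2 | 102 2-10 | 101 10-17 | 103 17-27 |
Completion: 101=17  102=10  103=27
Turnaround (C−A): 101=14  102=8  103=24
Waiting(102) = turnaround − burst = 8 − 8 = 0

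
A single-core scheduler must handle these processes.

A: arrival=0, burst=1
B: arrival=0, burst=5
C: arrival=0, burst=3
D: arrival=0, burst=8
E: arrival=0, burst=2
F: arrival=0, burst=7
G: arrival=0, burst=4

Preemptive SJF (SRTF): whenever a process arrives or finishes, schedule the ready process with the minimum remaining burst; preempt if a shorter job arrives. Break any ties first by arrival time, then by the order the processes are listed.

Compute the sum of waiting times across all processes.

Schedule: | A 0-1 | E 1-3 | C 3-6 | G 6-10 | B 10-15 | F 15-22 | D 22-30 |
Completion: A=1  B=15  C=6  D=30  E=3  F=22  G=10
Waiting = turnaround − burst: A=0, B=10, C=3, D=22, E=1, F=15, G=6
Total waiting = 0 + 10 + 3 + 22 + 1 + 15 + 6 = 57

57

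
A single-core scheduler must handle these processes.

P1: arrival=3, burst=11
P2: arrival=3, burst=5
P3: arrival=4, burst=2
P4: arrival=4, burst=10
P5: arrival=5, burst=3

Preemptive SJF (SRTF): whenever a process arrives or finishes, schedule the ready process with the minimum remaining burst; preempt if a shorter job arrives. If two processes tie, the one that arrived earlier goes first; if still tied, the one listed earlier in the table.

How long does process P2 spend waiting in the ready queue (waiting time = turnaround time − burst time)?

Timeline: | idle 0-3 | P2 3-4 | P3 4-6 | P5 6-9 | P2 9-13 | P4 13-23 | P1 23-34 |
Completion: P1=34  P2=13  P3=6  P4=23  P5=9
Turnaround (C−A): P1=31  P2=10  P3=2  P4=19  P5=4
Waiting(P2) = turnaround − burst = 10 − 5 = 5

5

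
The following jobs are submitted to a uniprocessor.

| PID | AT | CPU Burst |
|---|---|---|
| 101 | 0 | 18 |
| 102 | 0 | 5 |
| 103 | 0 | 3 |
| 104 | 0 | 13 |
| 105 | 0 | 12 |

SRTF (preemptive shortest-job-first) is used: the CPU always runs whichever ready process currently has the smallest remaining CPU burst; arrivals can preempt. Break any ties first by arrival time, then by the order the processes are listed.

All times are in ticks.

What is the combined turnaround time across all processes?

115

Schedule: | 103 0-3 | 102 3-8 | 105 8-20 | 104 20-33 | 101 33-51 |
Completion: 101=51  102=8  103=3  104=33  105=20
Turnaround = completion − arrival: 101=51, 102=8, 103=3, 104=33, 105=20
Total turnaround = 51 + 8 + 3 + 33 + 20 = 115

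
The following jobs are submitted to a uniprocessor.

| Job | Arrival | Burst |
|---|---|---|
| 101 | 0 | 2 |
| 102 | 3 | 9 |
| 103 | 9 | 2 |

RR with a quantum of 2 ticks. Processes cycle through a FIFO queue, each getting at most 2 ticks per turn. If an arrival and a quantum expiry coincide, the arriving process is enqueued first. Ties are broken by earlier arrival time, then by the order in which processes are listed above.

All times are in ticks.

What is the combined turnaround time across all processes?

Schedule: | 101 0-2 | idle 2-3 | 102 3-9 | 103 9-11 | 102 11-14 |
Completion: 101=2  102=14  103=11
Turnaround (C−A): 101=2  102=11  103=2
Turnaround = completion − arrival: 101=2, 102=11, 103=2
Total turnaround = 2 + 11 + 2 = 15

15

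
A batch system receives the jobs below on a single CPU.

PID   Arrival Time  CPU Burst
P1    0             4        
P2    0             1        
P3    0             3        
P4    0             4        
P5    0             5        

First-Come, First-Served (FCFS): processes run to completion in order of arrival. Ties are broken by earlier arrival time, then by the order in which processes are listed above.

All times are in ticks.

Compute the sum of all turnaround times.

46

Timeline: | P1 0-4 | P2 4-5 | P3 5-8 | P4 8-12 | P5 12-17 |
Completion: P1=4  P2=5  P3=8  P4=12  P5=17
Turnaround (C−A): P1=4  P2=5  P3=8  P4=12  P5=17
Turnaround = completion − arrival: P1=4, P2=5, P3=8, P4=12, P5=17
Total turnaround = 4 + 5 + 8 + 12 + 17 = 46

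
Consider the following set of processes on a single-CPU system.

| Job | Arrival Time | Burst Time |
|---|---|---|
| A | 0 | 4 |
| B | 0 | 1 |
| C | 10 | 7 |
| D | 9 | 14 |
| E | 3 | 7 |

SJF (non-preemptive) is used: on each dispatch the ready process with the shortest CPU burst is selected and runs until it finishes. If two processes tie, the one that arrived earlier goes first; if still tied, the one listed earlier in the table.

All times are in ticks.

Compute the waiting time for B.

Gantt: | B 0-1 | A 1-5 | E 5-12 | C 12-19 | D 19-33 |
Completion: A=5  B=1  C=19  D=33  E=12
Waiting(B) = turnaround − burst = 1 − 1 = 0

0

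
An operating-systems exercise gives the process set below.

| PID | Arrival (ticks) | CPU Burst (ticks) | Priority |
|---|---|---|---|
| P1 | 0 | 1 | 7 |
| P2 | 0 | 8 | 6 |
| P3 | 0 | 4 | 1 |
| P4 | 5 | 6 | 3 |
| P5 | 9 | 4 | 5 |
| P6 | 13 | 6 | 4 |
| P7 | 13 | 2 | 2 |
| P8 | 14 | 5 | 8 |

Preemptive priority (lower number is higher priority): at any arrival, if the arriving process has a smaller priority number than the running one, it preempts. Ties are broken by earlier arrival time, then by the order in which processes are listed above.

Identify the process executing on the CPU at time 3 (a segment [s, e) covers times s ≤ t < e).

Schedule: | P3 0-4 | P2 4-5 | P4 5-11 | P5 11-13 | P7 13-15 | P6 15-21 | P5 21-23 | P2 23-30 | P1 30-31 | P8 31-36 |
Completion: P1=31  P2=30  P3=4  P4=11  P5=23  P6=21  P7=15  P8=36
Turnaround (C−A): P1=31  P2=30  P3=4  P4=6  P5=14  P6=8  P7=2  P8=22

P3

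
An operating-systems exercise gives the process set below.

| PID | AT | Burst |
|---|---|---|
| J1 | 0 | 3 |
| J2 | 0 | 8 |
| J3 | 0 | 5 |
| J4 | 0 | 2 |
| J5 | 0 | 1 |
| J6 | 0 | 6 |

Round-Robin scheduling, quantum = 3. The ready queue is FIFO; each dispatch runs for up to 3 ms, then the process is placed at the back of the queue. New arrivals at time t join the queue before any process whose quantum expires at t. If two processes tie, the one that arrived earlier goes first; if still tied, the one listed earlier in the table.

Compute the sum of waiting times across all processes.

69

Timeline: | J1 0-3 | J2 3-6 | J3 6-9 | J4 9-11 | J5 11-12 | J6 12-15 | J2 15-18 | J3 18-20 | J6 20-23 | J2 23-25 |
Completion: J1=3  J2=25  J3=20  J4=11  J5=12  J6=23
Turnaround (C−A): J1=3  J2=25  J3=20  J4=11  J5=12  J6=23
Waiting = turnaround − burst: J1=0, J2=17, J3=15, J4=9, J5=11, J6=17
Total waiting = 0 + 17 + 15 + 9 + 11 + 17 = 69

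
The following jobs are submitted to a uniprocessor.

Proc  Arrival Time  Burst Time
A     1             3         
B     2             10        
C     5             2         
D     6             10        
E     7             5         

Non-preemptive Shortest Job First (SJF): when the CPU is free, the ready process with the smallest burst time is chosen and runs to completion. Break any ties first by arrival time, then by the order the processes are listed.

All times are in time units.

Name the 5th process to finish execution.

Schedule: | idle 0-1 | A 1-4 | B 4-14 | C 14-16 | E 16-21 | D 21-31 |
Completion: A=4  B=14  C=16  D=31  E=21
Turnaround (C−A): A=3  B=12  C=11  D=25  E=14
Finish order: A → B → C → E → D

D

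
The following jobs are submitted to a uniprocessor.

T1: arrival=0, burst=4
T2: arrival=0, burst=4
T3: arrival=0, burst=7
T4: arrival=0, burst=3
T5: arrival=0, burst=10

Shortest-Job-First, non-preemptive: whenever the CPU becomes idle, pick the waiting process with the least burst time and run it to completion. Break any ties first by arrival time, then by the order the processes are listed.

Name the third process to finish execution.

Timeline: | T4 0-3 | T1 3-7 | T2 7-11 | T3 11-18 | T5 18-28 |
Completion: T1=7  T2=11  T3=18  T4=3  T5=28
Finish order: T4 → T1 → T2 → T3 → T5

T2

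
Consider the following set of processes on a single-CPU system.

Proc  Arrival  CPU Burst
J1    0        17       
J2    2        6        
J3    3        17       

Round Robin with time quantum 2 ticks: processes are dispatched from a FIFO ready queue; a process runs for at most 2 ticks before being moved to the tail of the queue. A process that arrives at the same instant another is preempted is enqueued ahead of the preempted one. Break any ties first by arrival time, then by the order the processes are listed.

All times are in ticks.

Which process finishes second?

J1

Gantt: | J1 0-2 | J2 2-4 | J1 4-6 | J3 6-8 | J2 8-10 | J1 10-12 | J3 12-14 | J2 14-16 | J1 16-18 | J3 18-20 | J1 20-22 | J3 22-24 | J1 24-26 | J3 26-28 | J1 28-30 | J3 30-32 | J1 32-34 | J3 34-36 | J1 36-37 | J3 37-40 |
Completion: J1=37  J2=16  J3=40
Turnaround (C−A): J1=37  J2=14  J3=37
Finish order: J2 → J1 → J3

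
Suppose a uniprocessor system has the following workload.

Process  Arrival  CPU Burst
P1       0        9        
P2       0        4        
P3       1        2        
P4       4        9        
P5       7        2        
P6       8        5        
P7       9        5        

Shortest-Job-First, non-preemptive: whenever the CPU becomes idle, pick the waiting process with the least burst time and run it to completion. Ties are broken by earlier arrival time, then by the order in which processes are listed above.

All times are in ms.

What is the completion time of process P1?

Timeline: | P2 0-4 | P3 4-6 | P1 6-15 | P5 15-17 | P6 17-22 | P7 22-27 | P4 27-36 |
Completion: P1=15  P2=4  P3=6  P4=36  P5=17  P6=22  P7=27
Turnaround (C−A): P1=15  P2=4  P3=5  P4=32  P5=10  P6=14  P7=18

15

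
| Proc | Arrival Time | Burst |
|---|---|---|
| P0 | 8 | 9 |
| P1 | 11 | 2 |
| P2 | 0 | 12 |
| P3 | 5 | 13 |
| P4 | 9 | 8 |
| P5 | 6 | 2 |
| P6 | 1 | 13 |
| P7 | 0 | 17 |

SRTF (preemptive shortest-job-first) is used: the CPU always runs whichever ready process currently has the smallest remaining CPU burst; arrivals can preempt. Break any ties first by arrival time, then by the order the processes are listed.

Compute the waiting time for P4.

7

Gantt: | P2 0-6 | P5 6-8 | P2 8-11 | P1 11-13 | P2 13-16 | P4 16-24 | P0 24-33 | P6 33-46 | P3 46-59 | P7 59-76 |
Completion: P0=33  P1=13  P2=16  P3=59  P4=24  P5=8  P6=46  P7=76
Waiting(P4) = turnaround − burst = 15 − 8 = 7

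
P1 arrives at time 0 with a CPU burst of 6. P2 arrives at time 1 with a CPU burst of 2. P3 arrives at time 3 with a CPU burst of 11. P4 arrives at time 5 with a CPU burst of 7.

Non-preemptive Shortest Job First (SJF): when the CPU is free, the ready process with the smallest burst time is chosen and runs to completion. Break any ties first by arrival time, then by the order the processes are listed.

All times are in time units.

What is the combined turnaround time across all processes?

46

Schedule: | P1 0-6 | P2 6-8 | P4 8-15 | P3 15-26 |
Completion: P1=6  P2=8  P3=26  P4=15
Turnaround (C−A): P1=6  P2=7  P3=23  P4=10
Turnaround = completion − arrival: P1=6, P2=7, P3=23, P4=10
Total turnaround = 6 + 7 + 23 + 10 = 46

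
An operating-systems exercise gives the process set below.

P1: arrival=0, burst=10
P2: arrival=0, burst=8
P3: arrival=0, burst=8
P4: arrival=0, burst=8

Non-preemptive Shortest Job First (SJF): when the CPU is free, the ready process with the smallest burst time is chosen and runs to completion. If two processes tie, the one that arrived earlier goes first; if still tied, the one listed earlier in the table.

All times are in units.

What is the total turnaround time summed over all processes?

82

Timeline: | P2 0-8 | P3 8-16 | P4 16-24 | P1 24-34 |
Completion: P1=34  P2=8  P3=16  P4=24
Turnaround (C−A): P1=34  P2=8  P3=16  P4=24
Turnaround = completion − arrival: P1=34, P2=8, P3=16, P4=24
Total turnaround = 34 + 8 + 16 + 24 = 82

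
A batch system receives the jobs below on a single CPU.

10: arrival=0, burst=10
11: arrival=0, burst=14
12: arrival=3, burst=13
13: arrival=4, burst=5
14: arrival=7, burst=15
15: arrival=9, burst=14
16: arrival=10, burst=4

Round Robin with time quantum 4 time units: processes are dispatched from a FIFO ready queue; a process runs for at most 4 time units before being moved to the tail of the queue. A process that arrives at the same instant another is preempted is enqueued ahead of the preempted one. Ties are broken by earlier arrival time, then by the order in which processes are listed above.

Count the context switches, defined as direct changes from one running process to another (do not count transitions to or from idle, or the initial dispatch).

21

Timeline: | 10 0-4 | 11 4-8 | 12 8-12 | 13 12-16 | 10 16-20 | 14 20-24 | 11 24-28 | 15 28-32 | 16 32-36 | 12 36-40 | 13 40-41 | 10 41-43 | 14 43-47 | 11 47-51 | 15 51-55 | 12 55-59 | 14 59-63 | 11 63-65 | 15 65-69 | 12 69-70 | 14 70-73 | 15 73-75 |
Completion: 10=43  11=65  12=70  13=41  14=73  15=75  16=36
Turnaround (C−A): 10=43  11=65  12=67  13=37  14=66  15=66  16=26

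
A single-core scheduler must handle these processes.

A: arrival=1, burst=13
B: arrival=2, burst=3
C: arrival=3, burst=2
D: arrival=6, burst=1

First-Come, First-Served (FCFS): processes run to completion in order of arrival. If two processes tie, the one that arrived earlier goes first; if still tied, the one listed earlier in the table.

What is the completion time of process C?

19

Gantt: | idle 0-1 | A 1-14 | B 14-17 | C 17-19 | D 19-20 |
Completion: A=14  B=17  C=19  D=20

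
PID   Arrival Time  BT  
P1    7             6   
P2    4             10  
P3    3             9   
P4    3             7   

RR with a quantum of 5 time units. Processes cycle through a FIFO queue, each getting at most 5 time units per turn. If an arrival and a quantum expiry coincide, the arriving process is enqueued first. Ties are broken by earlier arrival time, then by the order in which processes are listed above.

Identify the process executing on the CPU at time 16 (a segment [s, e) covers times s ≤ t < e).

P2

Timeline: | idle 0-3 | P3 3-8 | P4 8-13 | P2 13-18 | P1 18-23 | P3 23-27 | P4 27-29 | P2 29-34 | P1 34-35 |
Completion: P1=35  P2=34  P3=27  P4=29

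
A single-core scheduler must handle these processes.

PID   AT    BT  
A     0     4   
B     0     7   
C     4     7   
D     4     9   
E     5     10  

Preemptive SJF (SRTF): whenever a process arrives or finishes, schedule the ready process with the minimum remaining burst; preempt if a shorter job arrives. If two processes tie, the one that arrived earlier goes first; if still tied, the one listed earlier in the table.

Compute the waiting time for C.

7

Gantt: | A 0-4 | B 4-11 | C 11-18 | D 18-27 | E 27-37 |
Completion: A=4  B=11  C=18  D=27  E=37
Waiting(C) = turnaround − burst = 14 − 7 = 7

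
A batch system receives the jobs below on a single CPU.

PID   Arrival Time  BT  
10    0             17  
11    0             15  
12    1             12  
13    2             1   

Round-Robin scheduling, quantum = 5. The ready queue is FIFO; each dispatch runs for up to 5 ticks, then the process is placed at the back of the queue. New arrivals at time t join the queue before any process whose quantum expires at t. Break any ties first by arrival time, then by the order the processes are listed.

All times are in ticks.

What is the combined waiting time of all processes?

97

Gantt: | 10 0-5 | 11 5-10 | 12 10-15 | 13 15-16 | 10 16-21 | 11 21-26 | 12 26-31 | 10 31-36 | 11 36-41 | 12 41-43 | 10 43-45 |
Completion: 10=45  11=41  12=43  13=16
Turnaround (C−A): 10=45  11=41  12=42  13=14
Waiting = turnaround − burst: 10=28, 11=26, 12=30, 13=13
Total waiting = 28 + 26 + 30 + 13 = 97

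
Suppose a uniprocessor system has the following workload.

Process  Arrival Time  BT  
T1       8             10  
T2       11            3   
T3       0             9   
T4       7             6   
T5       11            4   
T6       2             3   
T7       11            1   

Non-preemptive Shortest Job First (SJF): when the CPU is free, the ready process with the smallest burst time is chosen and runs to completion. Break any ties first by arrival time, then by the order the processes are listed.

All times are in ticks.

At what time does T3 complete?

Timeline: | T3 0-9 | T6 9-12 | T7 12-13 | T2 13-16 | T5 16-20 | T4 20-26 | T1 26-36 |
Completion: T1=36  T2=16  T3=9  T4=26  T5=20  T6=12  T7=13

9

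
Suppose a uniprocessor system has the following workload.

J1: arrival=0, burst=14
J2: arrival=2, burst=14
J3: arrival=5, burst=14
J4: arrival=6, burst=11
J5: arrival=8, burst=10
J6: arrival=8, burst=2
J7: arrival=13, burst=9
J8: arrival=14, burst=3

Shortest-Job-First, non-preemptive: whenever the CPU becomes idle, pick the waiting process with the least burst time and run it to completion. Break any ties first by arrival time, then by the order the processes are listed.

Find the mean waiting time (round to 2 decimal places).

Gantt: | J1 0-14 | J6 14-16 | J8 16-19 | J7 19-28 | J5 28-38 | J4 38-49 | J2 49-63 | J3 63-77 |
Completion: J1=14  J2=63  J3=77  J4=49  J5=38  J6=16  J7=28  J8=19
Waiting times: J1=0, J2=47, J3=58, J4=32, J5=20, J6=6, J7=6, J8=2
Average waiting = (0+47+58+32+20+6+6+2) / 8 = 171/8 = 21.38

21.38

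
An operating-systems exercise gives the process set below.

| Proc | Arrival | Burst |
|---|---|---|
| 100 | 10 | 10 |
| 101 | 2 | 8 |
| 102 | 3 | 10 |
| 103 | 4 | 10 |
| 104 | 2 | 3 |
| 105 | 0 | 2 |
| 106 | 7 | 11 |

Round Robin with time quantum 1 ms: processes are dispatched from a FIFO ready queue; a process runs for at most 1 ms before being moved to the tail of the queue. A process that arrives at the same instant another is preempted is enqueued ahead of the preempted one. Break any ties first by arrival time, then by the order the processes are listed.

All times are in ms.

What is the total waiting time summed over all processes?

173

Gantt: | 105 0-2 | 101 2-3 | 104 3-4 | 102 4-5 | 101 5-6 | 103 6-7 | 104 7-8 | 102 8-9 | 101 9-10 | 106 10-11 | 103 11-12 | 104 12-13 | 102 13-14 | 100 14-15 | 101 15-16 | 106 16-17 | 103 17-18 | 102 18-19 | 100 19-20 | 101 20-21 | 106 21-22 | 103 22-23 | 102 23-24 | 100 24-25 | 101 25-26 | 106 26-27 | 103 27-28 | 102 28-29 | 100 29-30 | 101 30-31 | 106 31-32 | 103 32-33 | 102 33-34 | 100 34-35 | 101 35-36 | 106 36-37 | 103 37-38 | 102 38-39 | 100 39-40 | 106 40-41 | 103 41-42 | 102 42-43 | 100 43-44 | 106 44-45 | 103 45-46 | 102 46-47 | 100 47-48 | 106 48-49 | 103 49-50 | 100 50-51 | 106 51-52 | 100 52-53 | 106 53-54 |
Completion: 100=53  101=36  102=47  103=50  104=13  105=2  106=54
Turnaround (C−A): 100=43  101=34  102=44  103=46  104=11  105=2  106=47
Waiting = turnaround − burst: 100=33, 101=26, 102=34, 103=36, 104=8, 105=0, 106=36
Total waiting = 33 + 26 + 34 + 36 + 8 + 0 + 36 = 173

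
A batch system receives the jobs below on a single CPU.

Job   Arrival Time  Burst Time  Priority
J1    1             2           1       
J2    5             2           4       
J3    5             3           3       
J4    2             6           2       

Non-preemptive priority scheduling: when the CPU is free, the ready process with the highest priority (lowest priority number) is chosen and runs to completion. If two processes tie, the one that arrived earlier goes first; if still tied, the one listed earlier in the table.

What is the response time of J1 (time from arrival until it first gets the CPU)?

0

Gantt: | idle 0-1 | J1 1-3 | J4 3-9 | J3 9-12 | J2 12-14 |
Completion: J1=3  J2=14  J3=12  J4=9
Response(J1) = first start − arrival = 1 − 1 = 0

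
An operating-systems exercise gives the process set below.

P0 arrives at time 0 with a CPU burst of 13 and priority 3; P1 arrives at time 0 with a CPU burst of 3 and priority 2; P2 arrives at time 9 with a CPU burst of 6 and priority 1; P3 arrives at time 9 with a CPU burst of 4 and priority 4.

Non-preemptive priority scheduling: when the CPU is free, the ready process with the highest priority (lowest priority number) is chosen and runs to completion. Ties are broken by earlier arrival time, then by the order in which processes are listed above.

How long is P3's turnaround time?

17

Schedule: | P1 0-3 | P0 3-16 | P2 16-22 | P3 22-26 |
Completion: P0=16  P1=3  P2=22  P3=26
Turnaround (C−A): P0=16  P1=3  P2=13  P3=17
Turnaround(P3) = completion − arrival = 26 − 9 = 17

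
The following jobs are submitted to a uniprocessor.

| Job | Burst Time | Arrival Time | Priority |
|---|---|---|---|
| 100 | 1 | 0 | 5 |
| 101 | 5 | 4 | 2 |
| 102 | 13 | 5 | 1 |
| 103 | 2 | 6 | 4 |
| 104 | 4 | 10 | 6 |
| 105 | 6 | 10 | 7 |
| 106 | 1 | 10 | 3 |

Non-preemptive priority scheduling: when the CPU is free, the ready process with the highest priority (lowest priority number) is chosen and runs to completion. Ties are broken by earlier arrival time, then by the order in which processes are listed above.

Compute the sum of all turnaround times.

Gantt: | 100 0-1 | idle 1-4 | 101 4-9 | 102 9-22 | 106 22-23 | 103 23-25 | 104 25-29 | 105 29-35 |
Completion: 100=1  101=9  102=22  103=25  104=29  105=35  106=23
Turnaround (C−A): 100=1  101=5  102=17  103=19  104=19  105=25  106=13
Turnaround = completion − arrival: 100=1, 101=5, 102=17, 103=19, 104=19, 105=25, 106=13
Total turnaround = 1 + 5 + 17 + 19 + 19 + 25 + 13 = 99

99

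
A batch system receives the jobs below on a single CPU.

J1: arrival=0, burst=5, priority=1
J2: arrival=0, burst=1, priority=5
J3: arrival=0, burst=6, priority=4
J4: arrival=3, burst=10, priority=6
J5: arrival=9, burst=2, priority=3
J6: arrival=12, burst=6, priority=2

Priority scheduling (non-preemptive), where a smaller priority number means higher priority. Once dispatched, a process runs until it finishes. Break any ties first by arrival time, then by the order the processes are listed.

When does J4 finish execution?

Schedule: | J1 0-5 | J3 5-11 | J5 11-13 | J6 13-19 | J2 19-20 | J4 20-30 |
Completion: J1=5  J2=20  J3=11  J4=30  J5=13  J6=19
Turnaround (C−A): J1=5  J2=20  J3=11  J4=27  J5=4  J6=7

30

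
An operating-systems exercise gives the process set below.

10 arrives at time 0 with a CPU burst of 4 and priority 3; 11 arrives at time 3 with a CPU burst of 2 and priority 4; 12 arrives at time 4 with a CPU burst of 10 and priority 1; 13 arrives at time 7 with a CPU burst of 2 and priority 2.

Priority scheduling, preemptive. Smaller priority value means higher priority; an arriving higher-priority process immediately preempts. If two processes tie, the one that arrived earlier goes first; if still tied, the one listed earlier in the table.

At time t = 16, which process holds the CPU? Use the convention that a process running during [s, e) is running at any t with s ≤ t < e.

11

Timeline: | 10 0-4 | 12 4-14 | 13 14-16 | 11 16-18 |
Completion: 10=4  11=18  12=14  13=16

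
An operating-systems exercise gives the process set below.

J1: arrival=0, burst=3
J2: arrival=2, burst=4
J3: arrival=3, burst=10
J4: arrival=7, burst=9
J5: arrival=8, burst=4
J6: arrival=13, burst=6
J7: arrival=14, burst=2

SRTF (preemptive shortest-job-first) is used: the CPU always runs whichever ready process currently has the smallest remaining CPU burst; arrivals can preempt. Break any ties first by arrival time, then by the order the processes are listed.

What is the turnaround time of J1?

Schedule: | J1 0-3 | J2 3-7 | J4 7-8 | J5 8-12 | J4 12-13 | J6 13-14 | J7 14-16 | J6 16-21 | J4 21-28 | J3 28-38 |
Completion: J1=3  J2=7  J3=38  J4=28  J5=12  J6=21  J7=16
Turnaround (C−A): J1=3  J2=5  J3=35  J4=21  J5=4  J6=8  J7=2
Turnaround(J1) = completion − arrival = 3 − 0 = 3

3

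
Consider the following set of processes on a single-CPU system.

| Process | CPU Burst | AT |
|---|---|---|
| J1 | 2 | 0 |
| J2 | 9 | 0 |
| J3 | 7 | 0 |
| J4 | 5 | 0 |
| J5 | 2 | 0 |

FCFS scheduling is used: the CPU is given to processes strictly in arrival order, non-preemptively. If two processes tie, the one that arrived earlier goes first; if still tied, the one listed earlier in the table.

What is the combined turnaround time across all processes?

Gantt: | J1 0-2 | J2 2-11 | J3 11-18 | J4 18-23 | J5 23-25 |
Completion: J1=2  J2=11  J3=18  J4=23  J5=25
Turnaround (C−A): J1=2  J2=11  J3=18  J4=23  J5=25
Turnaround = completion − arrival: J1=2, J2=11, J3=18, J4=23, J5=25
Total turnaround = 2 + 11 + 18 + 23 + 25 = 79

79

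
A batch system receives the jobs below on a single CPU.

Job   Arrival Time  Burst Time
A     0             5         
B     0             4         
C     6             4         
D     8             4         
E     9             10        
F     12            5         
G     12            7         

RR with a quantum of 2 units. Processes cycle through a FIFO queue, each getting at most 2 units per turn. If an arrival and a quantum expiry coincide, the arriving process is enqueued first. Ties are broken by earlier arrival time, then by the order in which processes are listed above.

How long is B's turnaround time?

Schedule: | A 0-2 | B 2-4 | A 4-6 | B 6-8 | C 8-10 | A 10-11 | D 11-13 | E 13-15 | C 15-17 | F 17-19 | G 19-21 | D 21-23 | E 23-25 | F 25-27 | G 27-29 | E 29-31 | F 31-32 | G 32-34 | E 34-36 | G 36-37 | E 37-39 |
Completion: A=11  B=8  C=17  D=23  E=39  F=32  G=37
Turnaround(B) = completion − arrival = 8 − 0 = 8

8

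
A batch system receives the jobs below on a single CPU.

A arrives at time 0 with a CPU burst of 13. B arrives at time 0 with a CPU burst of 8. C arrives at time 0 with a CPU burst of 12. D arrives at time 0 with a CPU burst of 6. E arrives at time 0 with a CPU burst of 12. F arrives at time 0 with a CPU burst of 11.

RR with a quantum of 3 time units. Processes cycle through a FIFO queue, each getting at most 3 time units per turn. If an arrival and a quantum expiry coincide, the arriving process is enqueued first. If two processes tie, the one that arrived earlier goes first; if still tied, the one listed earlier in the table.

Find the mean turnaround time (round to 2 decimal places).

51.50

Schedule: | A 0-3 | B 3-6 | C 6-9 | D 9-12 | E 12-15 | F 15-18 | A 18-21 | B 21-24 | C 24-27 | D 27-30 | E 30-33 | F 33-36 | A 36-39 | B 39-41 | C 41-44 | E 44-47 | F 47-50 | A 50-53 | C 53-56 | E 56-59 | F 59-61 | A 61-62 |
Completion: A=62  B=41  C=56  D=30  E=59  F=61
Turnaround times: A=62, B=41, C=56, D=30, E=59, F=61
Average turnaround = (62+41+56+30+59+61) / 6 = 309/6 = 51.50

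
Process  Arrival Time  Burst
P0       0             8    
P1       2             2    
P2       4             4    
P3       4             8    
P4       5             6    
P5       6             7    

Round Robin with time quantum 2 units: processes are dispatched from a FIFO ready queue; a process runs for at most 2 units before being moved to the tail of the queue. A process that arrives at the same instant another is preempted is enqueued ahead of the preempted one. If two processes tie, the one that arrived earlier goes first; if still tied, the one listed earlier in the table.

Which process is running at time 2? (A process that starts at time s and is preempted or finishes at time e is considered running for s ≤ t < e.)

Timeline: | P0 0-2 | P1 2-4 | P0 4-6 | P2 6-8 | P3 8-10 | P4 10-12 | P5 12-14 | P0 14-16 | P2 16-18 | P3 18-20 | P4 20-22 | P5 22-24 | P0 24-26 | P3 26-28 | P4 28-30 | P5 30-32 | P3 32-34 | P5 34-35 |
Completion: P0=26  P1=4  P2=18  P3=34  P4=30  P5=35
Turnaround (C−A): P0=26  P1=2  P2=14  P3=30  P4=25  P5=29

P1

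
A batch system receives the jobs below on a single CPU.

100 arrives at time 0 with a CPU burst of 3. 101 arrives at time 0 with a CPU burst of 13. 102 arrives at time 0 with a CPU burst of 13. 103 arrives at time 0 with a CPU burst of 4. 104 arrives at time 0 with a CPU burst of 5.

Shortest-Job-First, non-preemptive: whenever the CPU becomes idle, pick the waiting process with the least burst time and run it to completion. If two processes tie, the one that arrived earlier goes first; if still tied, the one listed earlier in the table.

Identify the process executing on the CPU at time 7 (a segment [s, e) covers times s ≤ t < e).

104

Schedule: | 100 0-3 | 103 3-7 | 104 7-12 | 101 12-25 | 102 25-38 |
Completion: 100=3  101=25  102=38  103=7  104=12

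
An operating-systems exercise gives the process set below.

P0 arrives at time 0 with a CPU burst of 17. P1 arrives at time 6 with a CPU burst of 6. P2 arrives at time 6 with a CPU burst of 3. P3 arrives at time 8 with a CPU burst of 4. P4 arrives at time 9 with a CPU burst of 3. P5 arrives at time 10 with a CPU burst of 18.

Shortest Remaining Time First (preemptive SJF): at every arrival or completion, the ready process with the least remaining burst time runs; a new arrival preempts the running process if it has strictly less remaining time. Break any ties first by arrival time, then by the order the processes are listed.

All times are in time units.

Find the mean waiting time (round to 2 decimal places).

8.83

Timeline: | P0 0-6 | P2 6-9 | P4 9-12 | P3 12-16 | P1 16-22 | P0 22-33 | P5 33-51 |
Completion: P0=33  P1=22  P2=9  P3=16  P4=12  P5=51
Turnaround (C−A): P0=33  P1=16  P2=3  P3=8  P4=3  P5=41
Waiting times: P0=16, P1=10, P2=0, P3=4, P4=0, P5=23
Average waiting = (16+10+0+4+0+23) / 6 = 53/6 = 8.83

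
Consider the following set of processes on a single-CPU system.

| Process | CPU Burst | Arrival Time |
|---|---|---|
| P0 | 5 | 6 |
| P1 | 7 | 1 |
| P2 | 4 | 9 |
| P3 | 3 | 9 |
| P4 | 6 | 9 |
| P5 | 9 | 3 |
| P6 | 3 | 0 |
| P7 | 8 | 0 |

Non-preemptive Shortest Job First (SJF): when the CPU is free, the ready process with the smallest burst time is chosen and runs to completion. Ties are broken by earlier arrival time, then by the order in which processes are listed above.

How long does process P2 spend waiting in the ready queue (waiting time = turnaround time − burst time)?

Timeline: | P6 0-3 | P1 3-10 | P3 10-13 | P2 13-17 | P0 17-22 | P4 22-28 | P7 28-36 | P5 36-45 |
Completion: P0=22  P1=10  P2=17  P3=13  P4=28  P5=45  P6=3  P7=36
Turnaround (C−A): P0=16  P1=9  P2=8  P3=4  P4=19  P5=42  P6=3  P7=36
Waiting(P2) = turnaround − burst = 8 − 4 = 4

4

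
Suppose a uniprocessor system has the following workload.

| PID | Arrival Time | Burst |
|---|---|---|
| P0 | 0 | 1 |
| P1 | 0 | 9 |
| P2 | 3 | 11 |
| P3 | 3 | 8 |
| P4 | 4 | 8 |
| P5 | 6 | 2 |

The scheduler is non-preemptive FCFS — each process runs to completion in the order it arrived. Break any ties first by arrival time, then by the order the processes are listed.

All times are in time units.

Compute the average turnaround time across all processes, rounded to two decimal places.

20.17

Timeline: | P0 0-1 | P1 1-10 | P2 10-21 | P3 21-29 | P4 29-37 | P5 37-39 |
Completion: P0=1  P1=10  P2=21  P3=29  P4=37  P5=39
Turnaround (C−A): P0=1  P1=10  P2=18  P3=26  P4=33  P5=33
Turnaround times: P0=1, P1=10, P2=18, P3=26, P4=33, P5=33
Average turnaround = (1+10+18+26+33+33) / 6 = 121/6 = 20.17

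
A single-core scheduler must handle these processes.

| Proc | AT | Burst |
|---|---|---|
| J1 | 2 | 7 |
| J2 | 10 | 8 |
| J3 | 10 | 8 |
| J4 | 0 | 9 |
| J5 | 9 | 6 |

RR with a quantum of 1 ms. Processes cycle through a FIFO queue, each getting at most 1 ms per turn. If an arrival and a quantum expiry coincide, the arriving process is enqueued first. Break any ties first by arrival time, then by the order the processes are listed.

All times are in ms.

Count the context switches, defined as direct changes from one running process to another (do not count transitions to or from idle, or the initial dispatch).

Schedule: | J4 0-2 | J1 2-3 | J4 3-4 | J1 4-5 | J4 5-6 | J1 6-7 | J4 7-8 | J1 8-9 | J4 9-10 | J5 10-11 | J1 11-12 | J2 12-13 | J3 13-14 | J4 14-15 | J5 15-16 | J1 16-17 | J2 17-18 | J3 18-19 | J4 19-20 | J5 20-21 | J1 21-22 | J2 22-23 | J3 23-24 | J4 24-25 | J5 25-26 | J2 26-27 | J3 27-28 | J5 28-29 | J2 29-30 | J3 30-31 | J5 31-32 | J2 32-33 | J3 33-34 | J2 34-35 | J3 35-36 | J2 36-37 | J3 37-38 |
Completion: J1=22  J2=37  J3=38  J4=25  J5=32

36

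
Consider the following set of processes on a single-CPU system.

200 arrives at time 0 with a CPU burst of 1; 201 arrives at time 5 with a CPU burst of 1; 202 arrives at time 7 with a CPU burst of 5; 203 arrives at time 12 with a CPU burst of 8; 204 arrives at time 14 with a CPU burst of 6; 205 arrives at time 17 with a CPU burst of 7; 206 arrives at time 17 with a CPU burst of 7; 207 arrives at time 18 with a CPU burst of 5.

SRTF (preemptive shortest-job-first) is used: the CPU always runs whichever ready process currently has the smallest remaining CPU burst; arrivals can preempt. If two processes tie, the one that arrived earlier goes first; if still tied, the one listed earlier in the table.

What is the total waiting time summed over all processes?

48

Timeline: | 200 0-1 | idle 1-5 | 201 5-6 | idle 6-7 | 202 7-12 | 203 12-20 | 207 20-25 | 204 25-31 | 205 31-38 | 206 38-45 |
Completion: 200=1  201=6  202=12  203=20  204=31  205=38  206=45  207=25
Turnaround (C−A): 200=1  201=1  202=5  203=8  204=17  205=21  206=28  207=7
Waiting = turnaround − burst: 200=0, 201=0, 202=0, 203=0, 204=11, 205=14, 206=21, 207=2
Total waiting = 0 + 0 + 0 + 0 + 11 + 14 + 21 + 2 = 48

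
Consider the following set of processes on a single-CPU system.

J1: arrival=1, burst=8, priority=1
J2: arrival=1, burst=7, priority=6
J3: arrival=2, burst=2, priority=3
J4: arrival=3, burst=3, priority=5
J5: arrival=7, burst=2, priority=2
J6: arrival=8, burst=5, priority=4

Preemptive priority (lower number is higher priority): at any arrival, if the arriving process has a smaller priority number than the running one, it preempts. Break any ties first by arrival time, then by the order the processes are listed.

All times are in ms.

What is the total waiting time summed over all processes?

51

Timeline: | idle 0-1 | J1 1-9 | J5 9-11 | J3 11-13 | J6 13-18 | J4 18-21 | J2 21-28 |
Completion: J1=9  J2=28  J3=13  J4=21  J5=11  J6=18
Turnaround (C−A): J1=8  J2=27  J3=11  J4=18  J5=4  J6=10
Waiting = turnaround − burst: J1=0, J2=20, J3=9, J4=15, J5=2, J6=5
Total waiting = 0 + 20 + 9 + 15 + 2 + 5 = 51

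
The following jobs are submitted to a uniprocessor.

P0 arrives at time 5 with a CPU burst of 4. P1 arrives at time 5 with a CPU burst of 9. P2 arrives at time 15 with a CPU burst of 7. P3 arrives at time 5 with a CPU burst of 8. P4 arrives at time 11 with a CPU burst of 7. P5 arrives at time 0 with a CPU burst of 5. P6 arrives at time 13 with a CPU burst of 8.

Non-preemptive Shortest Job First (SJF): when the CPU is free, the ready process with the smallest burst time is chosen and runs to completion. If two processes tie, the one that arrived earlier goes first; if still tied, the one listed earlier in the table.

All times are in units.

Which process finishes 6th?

Gantt: | P5 0-5 | P0 5-9 | P3 9-17 | P4 17-24 | P2 24-31 | P6 31-39 | P1 39-48 |
Completion: P0=9  P1=48  P2=31  P3=17  P4=24  P5=5  P6=39
Turnaround (C−A): P0=4  P1=43  P2=16  P3=12  P4=13  P5=5  P6=26
Finish order: P5 → P0 → P3 → P4 → P2 → P6 → P1

P6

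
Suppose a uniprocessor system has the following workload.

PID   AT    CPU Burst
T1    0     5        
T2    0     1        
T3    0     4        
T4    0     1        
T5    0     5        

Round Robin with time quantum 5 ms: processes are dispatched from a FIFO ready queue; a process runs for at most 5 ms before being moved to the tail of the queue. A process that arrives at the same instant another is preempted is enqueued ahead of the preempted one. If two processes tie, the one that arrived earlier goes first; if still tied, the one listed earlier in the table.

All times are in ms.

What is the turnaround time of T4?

11

Timeline: | T1 0-5 | T2 5-6 | T3 6-10 | T4 10-11 | T5 11-16 |
Completion: T1=5  T2=6  T3=10  T4=11  T5=16
Turnaround(T4) = completion − arrival = 11 − 0 = 11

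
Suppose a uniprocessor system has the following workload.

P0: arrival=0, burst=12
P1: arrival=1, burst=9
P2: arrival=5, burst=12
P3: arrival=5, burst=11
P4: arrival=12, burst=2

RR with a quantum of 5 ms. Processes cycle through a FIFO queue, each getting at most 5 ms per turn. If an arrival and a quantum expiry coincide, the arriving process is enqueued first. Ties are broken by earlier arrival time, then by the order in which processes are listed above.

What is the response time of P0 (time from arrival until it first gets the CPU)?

Schedule: | P0 0-5 | P1 5-10 | P2 10-15 | P3 15-20 | P0 20-25 | P1 25-29 | P4 29-31 | P2 31-36 | P3 36-41 | P0 41-43 | P2 43-45 | P3 45-46 |
Completion: P0=43  P1=29  P2=45  P3=46  P4=31
Turnaround (C−A): P0=43  P1=28  P2=40  P3=41  P4=19
Response(P0) = first start − arrival = 0 − 0 = 0

0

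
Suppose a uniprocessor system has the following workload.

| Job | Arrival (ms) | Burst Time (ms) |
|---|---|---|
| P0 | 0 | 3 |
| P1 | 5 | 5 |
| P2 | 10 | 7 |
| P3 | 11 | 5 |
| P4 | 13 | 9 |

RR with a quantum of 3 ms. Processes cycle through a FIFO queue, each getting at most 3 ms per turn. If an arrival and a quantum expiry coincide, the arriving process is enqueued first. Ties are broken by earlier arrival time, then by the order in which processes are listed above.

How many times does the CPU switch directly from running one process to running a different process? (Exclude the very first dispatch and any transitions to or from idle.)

8

Gantt: | P0 0-3 | idle 3-5 | P1 5-10 | P2 10-13 | P3 13-16 | P4 16-19 | P2 19-22 | P3 22-24 | P4 24-27 | P2 27-28 | P4 28-31 |
Completion: P0=3  P1=10  P2=28  P3=24  P4=31
Turnaround (C−A): P0=3  P1=5  P2=18  P3=13  P4=18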